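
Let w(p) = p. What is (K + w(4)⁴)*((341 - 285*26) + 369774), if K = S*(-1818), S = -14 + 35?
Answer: -13754499010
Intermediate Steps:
S = 21
K = -38178 (K = 21*(-1818) = -38178)
(K + w(4)⁴)*((341 - 285*26) + 369774) = (-38178 + 4⁴)*((341 - 285*26) + 369774) = (-38178 + 256)*((341 - 7410) + 369774) = -37922*(-7069 + 369774) = -37922*362705 = -13754499010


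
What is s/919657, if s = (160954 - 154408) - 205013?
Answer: -198467/919657 ≈ -0.21581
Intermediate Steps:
s = -198467 (s = 6546 - 205013 = -198467)
s/919657 = -198467/919657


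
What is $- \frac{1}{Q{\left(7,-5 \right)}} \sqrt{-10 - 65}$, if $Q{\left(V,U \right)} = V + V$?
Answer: $- \frac{5 i \sqrt{3}}{14} \approx - 0.61859 i$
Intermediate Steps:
$Q{\left(V,U \right)} = 2 V$
$- \frac{1}{Q{\left(7,-5 \right)}} \sqrt{-10 - 65} = - \frac{1}{2 \cdot 7} \sqrt{-10 - 65} = - \frac{1}{14} \sqrt{-75} = \left(-1\right) \frac{1}{14} \cdot 5 i \sqrt{3} = - \frac{5 i \sqrt{3}}{14}$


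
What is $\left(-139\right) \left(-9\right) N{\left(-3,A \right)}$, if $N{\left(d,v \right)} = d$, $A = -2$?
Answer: $-3753$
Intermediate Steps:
$\left(-139\right) \left(-9\right) N{\left(-3,A \right)} = \left(-139\right) \left(-9\right) \left(-3\right) = 1251 \left(-3\right) = -3753$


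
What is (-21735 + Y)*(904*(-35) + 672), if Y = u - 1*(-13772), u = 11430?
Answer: -107366056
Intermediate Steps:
Y = 25202 (Y = 11430 - 1*(-13772) = 11430 + 13772 = 25202)
(-21735 + Y)*(904*(-35) + 672) = (-21735 + 25202)*(904*(-35) + 672) = 3467*(-31640 + 672) = 3467*(-30968) = -107366056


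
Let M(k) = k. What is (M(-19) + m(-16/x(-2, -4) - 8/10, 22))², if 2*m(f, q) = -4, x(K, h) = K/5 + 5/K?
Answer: 441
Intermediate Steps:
x(K, h) = 5/K + K/5 (x(K, h) = K*(⅕) + 5/K = K/5 + 5/K = 5/K + K/5)
m(f, q) = -2 (m(f, q) = (½)*(-4) = -2)
(M(-19) + m(-16/x(-2, -4) - 8/10, 22))² = (-19 - 2)² = (-21)² = 441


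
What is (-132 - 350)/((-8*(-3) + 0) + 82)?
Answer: -241/53 ≈ -4.5472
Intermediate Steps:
(-132 - 350)/((-8*(-3) + 0) + 82) = -482/((24 + 0) + 82) = -482/(24 + 82) = -482/106 = -482*1/106 = -241/53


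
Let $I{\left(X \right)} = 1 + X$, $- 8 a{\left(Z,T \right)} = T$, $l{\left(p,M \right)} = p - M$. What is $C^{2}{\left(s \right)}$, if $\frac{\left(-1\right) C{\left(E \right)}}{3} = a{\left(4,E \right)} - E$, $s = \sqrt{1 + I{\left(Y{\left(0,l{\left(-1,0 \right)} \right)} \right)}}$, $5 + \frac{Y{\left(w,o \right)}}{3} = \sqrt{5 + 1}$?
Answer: $- \frac{9477}{64} + \frac{2187 \sqrt{6}}{64} \approx -64.375$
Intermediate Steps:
$a{\left(Z,T \right)} = - \frac{T}{8}$
$Y{\left(w,o \right)} = -15 + 3 \sqrt{6}$ ($Y{\left(w,o \right)} = -15 + 3 \sqrt{5 + 1} = -15 + 3 \sqrt{6}$)
$s = \sqrt{-13 + 3 \sqrt{6}}$ ($s = \sqrt{1 + \left(1 - \left(15 - 3 \sqrt{6}\right)\right)} = \sqrt{1 - \left(14 - 3 \sqrt{6}\right)} = \sqrt{-13 + 3 \sqrt{6}} \approx 2.3773 i$)
$C{\left(E \right)} = \frac{27 E}{8}$ ($C{\left(E \right)} = - 3 \left(- \frac{E}{8} - E\right) = - 3 \left(- \frac{9 E}{8}\right) = \frac{27 E}{8}$)
$C^{2}{\left(s \right)} = \left(\frac{27 \sqrt{-13 + 3 \sqrt{6}}}{8}\right)^{2} = - \frac{9477}{64} + \frac{2187 \sqrt{6}}{64}$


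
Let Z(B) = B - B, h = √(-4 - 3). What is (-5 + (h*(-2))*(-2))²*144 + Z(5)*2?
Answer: -12528 - 5760*I*√7 ≈ -12528.0 - 15240.0*I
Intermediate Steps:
h = I*√7 (h = √(-7) = I*√7 ≈ 2.6458*I)
Z(B) = 0
(-5 + (h*(-2))*(-2))²*144 + Z(5)*2 = (-5 + ((I*√7)*(-2))*(-2))²*144 + 0*2 = (-5 - 2*I*√7*(-2))²*144 + 0 = (-5 + 4*I*√7)²*144 + 0 = 144*(-5 + 4*I*√7)² + 0 = 144*(-5 + 4*I*√7)²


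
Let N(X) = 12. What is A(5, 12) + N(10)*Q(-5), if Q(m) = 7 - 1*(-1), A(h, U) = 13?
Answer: 109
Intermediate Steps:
Q(m) = 8 (Q(m) = 7 + 1 = 8)
A(5, 12) + N(10)*Q(-5) = 13 + 12*8 = 13 + 96 = 109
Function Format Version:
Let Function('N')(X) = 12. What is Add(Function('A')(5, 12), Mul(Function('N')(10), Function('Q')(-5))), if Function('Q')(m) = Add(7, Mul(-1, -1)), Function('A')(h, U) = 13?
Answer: 109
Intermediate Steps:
Function('Q')(m) = 8 (Function('Q')(m) = Add(7, 1) = 8)
Add(Function('A')(5, 12), Mul(Function('N')(10), Function('Q')(-5))) = Add(13, Mul(12, 8)) = Add(13, 96) = 109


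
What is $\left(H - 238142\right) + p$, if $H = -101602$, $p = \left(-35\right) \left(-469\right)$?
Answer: $-323329$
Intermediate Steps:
$p = 16415$
$\left(H - 238142\right) + p = \left(-101602 - 238142\right) + 16415 = -339744 + 16415 = -323329$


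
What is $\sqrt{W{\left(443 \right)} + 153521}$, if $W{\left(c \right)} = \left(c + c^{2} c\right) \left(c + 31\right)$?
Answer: $\sqrt{41209121021} \approx 2.03 \cdot 10^{5}$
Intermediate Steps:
$W{\left(c \right)} = \left(31 + c\right) \left(c + c^{3}\right)$ ($W{\left(c \right)} = \left(c + c^{3}\right) \left(31 + c\right) = \left(31 + c\right) \left(c + c^{3}\right)$)
$\sqrt{W{\left(443 \right)} + 153521} = \sqrt{443 \left(31 + 443 + 443^{3} + 31 \cdot 443^{2}\right) + 153521} = \sqrt{443 \left(31 + 443 + 86938307 + 31 \cdot 196249\right) + 153521} = \sqrt{443 \left(31 + 443 + 86938307 + 6083719\right) + 153521} = \sqrt{443 \cdot 93022500 + 153521} = \sqrt{41208967500 + 153521} = \sqrt{41209121021}$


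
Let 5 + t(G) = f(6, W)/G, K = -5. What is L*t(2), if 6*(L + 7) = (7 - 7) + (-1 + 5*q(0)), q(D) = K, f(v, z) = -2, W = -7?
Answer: 68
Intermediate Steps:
q(D) = -5
t(G) = -5 - 2/G
L = -34/3 (L = -7 + ((7 - 7) + (-1 + 5*(-5)))/6 = -7 + (0 + (-1 - 25))/6 = -7 + (0 - 26)/6 = -7 + (⅙)*(-26) = -7 - 13/3 = -34/3 ≈ -11.333)
L*t(2) = -34*(-5 - 2/2)/3 = -34*(-5 - 2*½)/3 = -34*(-5 - 1)/3 = -34/3*(-6) = 68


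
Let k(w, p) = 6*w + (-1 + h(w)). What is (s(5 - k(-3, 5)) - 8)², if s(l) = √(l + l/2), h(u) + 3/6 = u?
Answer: (16 - √165)²/4 ≈ 2.4881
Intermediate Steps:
h(u) = -½ + u
k(w, p) = -3/2 + 7*w (k(w, p) = 6*w + (-1 + (-½ + w)) = 6*w + (-3/2 + w) = -3/2 + 7*w)
s(l) = √6*√l/2 (s(l) = √(l + l*(½)) = √(l + l/2) = √(3*l/2) = √6*√l/2)
(s(5 - k(-3, 5)) - 8)² = (√6*√(5 - (-3/2 + 7*(-3)))/2 - 8)² = (√6*√(5 - (-3/2 - 21))/2 - 8)² = (√6*√(5 - 1*(-45/2))/2 - 8)² = (√6*√(5 + 45/2)/2 - 8)² = (√6*√(55/2)/2 - 8)² = (√6*(√110/2)/2 - 8)² = (√165/2 - 8)² = (-8 + √165/2)²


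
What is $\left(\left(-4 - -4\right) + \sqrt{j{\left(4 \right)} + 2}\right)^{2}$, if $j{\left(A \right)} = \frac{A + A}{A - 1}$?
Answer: $\frac{14}{3} \approx 4.6667$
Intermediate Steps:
$j{\left(A \right)} = \frac{2 A}{-1 + A}$
$\left(\left(-4 - -4\right) + \sqrt{j{\left(4 \right)} + 2}\right)^{2} = \left(\left(-4 - -4\right) + \sqrt{2 \cdot 4 \frac{1}{-1 + 4} + 2}\right)^{2} = \left(\left(-4 + 4\right) + \sqrt{2 \cdot 4 \cdot \frac{1}{3} + 2}\right)^{2} = \left(0 + \sqrt{2 \cdot 4 \cdot \frac{1}{3} + 2}\right)^{2} = \left(0 + \sqrt{\frac{8}{3} + 2}\right)^{2} = \left(0 + \sqrt{\frac{14}{3}}\right)^{2} = \left(0 + \frac{\sqrt{42}}{3}\right)^{2} = \left(\frac{\sqrt{42}}{3}\right)^{2} = \frac{14}{3}$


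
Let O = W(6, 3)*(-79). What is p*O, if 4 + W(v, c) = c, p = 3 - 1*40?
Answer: -2923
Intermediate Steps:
p = -37 (p = 3 - 40 = -37)
W(v, c) = -4 + c
O = 79 (O = (-4 + 3)*(-79) = -1*(-79) = 79)
p*O = -37*79 = -2923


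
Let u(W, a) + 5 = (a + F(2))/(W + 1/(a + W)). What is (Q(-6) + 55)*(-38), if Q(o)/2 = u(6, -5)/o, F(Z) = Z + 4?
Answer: -45182/21 ≈ -2151.5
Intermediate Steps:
F(Z) = 4 + Z
u(W, a) = -5 + (6 + a)/(W + 1/(W + a)) (u(W, a) = -5 + (a + (4 + 2))/(W + 1/(a + W)) = -5 + (a + 6)/(W + 1/(W + a)) = -5 + (6 + a)/(W + 1/(W + a)))
Q(o) = -68/(7*o) (Q(o) = 2*(((-5 + (-5)² - 5*6² + 6*6 + 6*(-5) - 4*6*(-5))/(1 + 6² + 6*(-5)))/o) = 2*(((-5 + 25 - 5*36 + 36 - 30 + 120)/(1 + 36 - 30))/o) = 2*(((-5 + 25 - 180 + 36 - 30 + 120)/7)/o) = 2*(((⅐)*(-34))/o) = 2*(-34/(7*o)) = -68/(7*o))
(Q(-6) + 55)*(-38) = (-68/7/(-6) + 55)*(-38) = (-68/7*(-⅙) + 55)*(-38) = (34/21 + 55)*(-38) = (1189/21)*(-38) = -45182/21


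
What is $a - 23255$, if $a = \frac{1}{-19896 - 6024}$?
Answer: $- \frac{602769601}{25920} \approx -23255.0$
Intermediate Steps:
$a = - \frac{1}{25920}$ ($a = \frac{1}{-25920} = - \frac{1}{25920} \approx -3.858 \cdot 10^{-5}$)
$a - 23255 = - \frac{1}{25920} - 23255 = - \frac{602769601}{25920}$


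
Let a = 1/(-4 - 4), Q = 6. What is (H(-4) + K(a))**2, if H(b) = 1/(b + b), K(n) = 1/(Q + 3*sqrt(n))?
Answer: (-24*sqrt(2) - 23*I)/(576*(-31*I + 8*sqrt(2))) ≈ 0.0005245 - 0.0020922*I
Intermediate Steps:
a = -1/8 (a = 1/(-8) = -1/8 ≈ -0.12500)
K(n) = 1/(6 + 3*sqrt(n))
H(b) = 1/(2*b)
(H(-4) + K(a))**2 = ((1/2)/(-4) + 1/(3*(2 + sqrt(-1/8))))**2 = ((1/2)*(-1/4) + 1/(3*(2 + I*sqrt(2)/4)))**2 = (-1/8 + 1/(3*(2 + I*sqrt(2)/4)))**2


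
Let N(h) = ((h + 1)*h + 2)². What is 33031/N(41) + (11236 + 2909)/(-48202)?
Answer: -20224634629/71632413776 ≈ -0.28234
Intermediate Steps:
N(h) = (2 + h*(1 + h))² (N(h) = ((1 + h)*h + 2)² = (h*(1 + h) + 2)² = (2 + h*(1 + h))²)
33031/N(41) + (11236 + 2909)/(-48202) = 33031/((2 + 41 + 41²)²) + (11236 + 2909)/(-48202) = 33031/((2 + 41 + 1681)²) + 14145*(-1/48202) = 33031/(1724²) - 14145/48202 = 33031/2972176 - 14145/48202 = -20224634629/71632413776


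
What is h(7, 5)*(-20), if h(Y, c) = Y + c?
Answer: -240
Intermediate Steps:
h(7, 5)*(-20) = (7 + 5)*(-20) = 12*(-20) = -240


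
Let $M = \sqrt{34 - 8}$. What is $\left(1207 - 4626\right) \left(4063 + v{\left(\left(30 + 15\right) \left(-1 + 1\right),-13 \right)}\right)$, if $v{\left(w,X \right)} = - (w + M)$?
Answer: $-13891397 + 3419 \sqrt{26} \approx -1.3874 \cdot 10^{7}$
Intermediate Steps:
$M = \sqrt{26}$ ($M = \sqrt{34 - 8} = \sqrt{26} \approx 5.099$)
$v{\left(w,X \right)} = - w - \sqrt{26}$ ($v{\left(w,X \right)} = - (w + \sqrt{26}) = - w - \sqrt{26}$)
$\left(1207 - 4626\right) \left(4063 + v{\left(\left(30 + 15\right) \left(-1 + 1\right),-13 \right)}\right) = \left(1207 - 4626\right) \left(4063 - \left(\sqrt{26} + \left(30 + 15\right) \left(-1 + 1\right)\right)\right) = - 3419 \left(4063 - \left(0 + \sqrt{26}\right)\right) = - 3419 \left(4063 - \sqrt{26}\right) = -13891397 + 3419 \sqrt{26}$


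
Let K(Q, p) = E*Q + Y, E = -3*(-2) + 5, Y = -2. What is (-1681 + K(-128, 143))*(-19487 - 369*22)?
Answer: 85327055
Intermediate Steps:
E = 11 (E = 6 + 5 = 11)
K(Q, p) = -2 + 11*Q (K(Q, p) = 11*Q - 2 = -2 + 11*Q)
(-1681 + K(-128, 143))*(-19487 - 369*22) = (-1681 + (-2 + 11*(-128)))*(-19487 - 369*22) = (-1681 + (-2 - 1408))*(-19487 - 8118) = (-1681 - 1410)*(-27605) = -3091*(-27605) = 85327055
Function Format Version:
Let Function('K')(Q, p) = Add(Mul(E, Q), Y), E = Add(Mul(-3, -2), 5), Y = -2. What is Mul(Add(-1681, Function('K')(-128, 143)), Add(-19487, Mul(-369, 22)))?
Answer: 85327055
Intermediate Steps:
E = 11 (E = Add(6, 5) = 11)
Function('K')(Q, p) = Add(-2, Mul(11, Q)) (Function('K')(Q, p) = Add(Mul(11, Q), -2) = Add(-2, Mul(11, Q)))
Mul(Add(-1681, Function('K')(-128, 143)), Add(-19487, Mul(-369, 22))) = Mul(Add(-1681, Add(-2, Mul(11, -128))), Add(-19487, Mul(-369, 22))) = Mul(Add(-1681, Add(-2, -1408)), Add(-19487, -8118)) = Mul(Add(-1681, -1410), -27605) = Mul(-3091, -27605) = 85327055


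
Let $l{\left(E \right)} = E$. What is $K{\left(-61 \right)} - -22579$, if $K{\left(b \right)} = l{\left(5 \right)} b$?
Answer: $22274$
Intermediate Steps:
$K{\left(b \right)} = 5 b$
$K{\left(-61 \right)} - -22579 = 5 \left(-61\right) - -22579 = -305 + 22579 = 22274$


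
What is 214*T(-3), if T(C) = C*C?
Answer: 1926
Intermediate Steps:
T(C) = C²
214*T(-3) = 214*(-3)² = 214*9 = 1926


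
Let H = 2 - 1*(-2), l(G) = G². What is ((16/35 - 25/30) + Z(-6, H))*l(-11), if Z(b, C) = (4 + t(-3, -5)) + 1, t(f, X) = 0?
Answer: 117491/210 ≈ 559.48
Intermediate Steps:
H = 4 (H = 2 + 2 = 4)
Z(b, C) = 5 (Z(b, C) = (4 + 0) + 1 = 4 + 1 = 5)
((16/35 - 25/30) + Z(-6, H))*l(-11) = ((16/35 - 25/30) + 5)*(-11)² = ((16*(1/35) - 25*1/30) + 5)*121 = ((16/35 - ⅚) + 5)*121 = (-79/210 + 5)*121 = (971/210)*121 = 117491/210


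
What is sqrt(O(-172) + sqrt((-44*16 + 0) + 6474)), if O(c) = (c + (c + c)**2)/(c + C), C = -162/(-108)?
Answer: sqrt(-80587848 + 116281*sqrt(5770))/341 ≈ 24.841*I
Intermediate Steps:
C = 3/2 (C = -162*(-1/108) = 3/2 ≈ 1.5000)
O(c) = (c + 4*c**2)/(3/2 + c) (O(c) = (c + (c + c)**2)/(c + 3/2) = (c + (2*c)**2)/(3/2 + c) = (c + 4*c**2)/(3/2 + c))
sqrt(O(-172) + sqrt((-44*16 + 0) + 6474)) = sqrt(2*(-172)*(1 + 4*(-172))/(3 + 2*(-172)) + sqrt((-44*16 + 0) + 6474)) = sqrt(2*(-172)*(1 - 688)/(3 - 344) + sqrt((-704 + 0) + 6474)) = sqrt(2*(-172)*(-687)/(-341) + sqrt(-704 + 6474)) = sqrt(2*(-172)*(-1/341)*(-687) + sqrt(5770)) = sqrt(-236328/341 + sqrt(5770))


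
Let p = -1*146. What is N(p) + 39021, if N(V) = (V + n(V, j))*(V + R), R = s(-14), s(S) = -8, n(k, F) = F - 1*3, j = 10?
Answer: 60427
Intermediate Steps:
n(k, F) = -3 + F (n(k, F) = F - 3 = -3 + F)
p = -146
R = -8
N(V) = (-8 + V)*(7 + V) (N(V) = (V + (-3 + 10))*(V - 8) = (V + 7)*(-8 + V) = (7 + V)*(-8 + V) = (-8 + V)*(7 + V))
N(p) + 39021 = (-56 + (-146)**2 - 1*(-146)) + 39021 = (-56 + 21316 + 146) + 39021 = 21406 + 39021 = 60427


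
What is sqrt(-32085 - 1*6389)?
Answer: I*sqrt(38474) ≈ 196.15*I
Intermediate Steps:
sqrt(-32085 - 1*6389) = sqrt(-32085 - 6389) = sqrt(-38474) = I*sqrt(38474)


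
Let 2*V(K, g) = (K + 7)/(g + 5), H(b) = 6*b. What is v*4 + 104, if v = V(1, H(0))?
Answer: 536/5 ≈ 107.20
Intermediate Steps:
V(K, g) = (7 + K)/(2*(5 + g)) (V(K, g) = ((K + 7)/(g + 5))/2 = ((7 + K)/(5 + g))/2 = (7 + K)/(2*(5 + g)))
v = ⅘ (v = (7 + 1)/(2*(5 + 6*0)) = (½)*8/(5 + 0) = (½)*8/5 = (½)*(⅕)*8 = ⅘ ≈ 0.80000)
v*4 + 104 = (⅘)*4 + 104 = 16/5 + 104 = 536/5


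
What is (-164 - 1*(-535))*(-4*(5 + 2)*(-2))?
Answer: 20776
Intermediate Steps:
(-164 - 1*(-535))*(-4*(5 + 2)*(-2)) = (-164 + 535)*(-4*7*(-2)) = 371*(-28*(-2)) = 371*56 = 20776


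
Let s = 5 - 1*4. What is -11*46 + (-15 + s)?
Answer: -520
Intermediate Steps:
s = 1 (s = 5 - 4 = 1)
-11*46 + (-15 + s) = -11*46 + (-15 + 1) = -506 - 14 = -520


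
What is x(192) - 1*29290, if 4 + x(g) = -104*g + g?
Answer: -49070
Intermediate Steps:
x(g) = -4 - 103*g (x(g) = -4 + (-104*g + g) = -4 - 103*g)
x(192) - 1*29290 = (-4 - 103*192) - 1*29290 = (-4 - 19776) - 29290 = -19780 - 29290 = -49070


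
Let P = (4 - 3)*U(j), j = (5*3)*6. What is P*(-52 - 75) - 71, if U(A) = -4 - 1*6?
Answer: 1199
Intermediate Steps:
j = 90 (j = 15*6 = 90)
U(A) = -10 (U(A) = -4 - 6 = -10)
P = -10 (P = (4 - 3)*(-10) = 1*(-10) = -10)
P*(-52 - 75) - 71 = -10*(-52 - 75) - 71 = -10*(-127) - 71 = 1270 - 71 = 1199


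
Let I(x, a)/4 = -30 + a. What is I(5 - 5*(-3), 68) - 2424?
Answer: -2272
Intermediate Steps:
I(x, a) = -120 + 4*a (I(x, a) = 4*(-30 + a) = -120 + 4*a)
I(5 - 5*(-3), 68) - 2424 = (-120 + 4*68) - 2424 = (-120 + 272) - 2424 = 152 - 2424 = -2272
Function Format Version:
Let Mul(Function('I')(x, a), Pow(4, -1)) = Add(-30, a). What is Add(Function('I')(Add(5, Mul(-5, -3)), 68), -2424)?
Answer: -2272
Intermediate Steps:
Function('I')(x, a) = Add(-120, Mul(4, a)) (Function('I')(x, a) = Mul(4, Add(-30, a)) = Add(-120, Mul(4, a)))
Add(Function('I')(Add(5, Mul(-5, -3)), 68), -2424) = Add(Add(-120, Mul(4, 68)), -2424) = Add(Add(-120, 272), -2424) = Add(152, -2424) = -2272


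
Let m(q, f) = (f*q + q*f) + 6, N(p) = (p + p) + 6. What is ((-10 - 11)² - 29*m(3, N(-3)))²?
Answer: 71289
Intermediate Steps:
N(p) = 6 + 2*p (N(p) = 2*p + 6 = 6 + 2*p)
m(q, f) = 6 + 2*f*q (m(q, f) = (f*q + f*q) + 6 = 2*f*q + 6 = 6 + 2*f*q)
((-10 - 11)² - 29*m(3, N(-3)))² = ((-10 - 11)² - 29*(6 + 2*(6 + 2*(-3))*3))² = ((-21)² - 29*(6 + 2*(6 - 6)*3))² = (441 - 29*(6 + 2*0*3))² = (441 - 29*(6 + 0))² = (441 - 29*6)² = (441 - 174)² = 267² = 71289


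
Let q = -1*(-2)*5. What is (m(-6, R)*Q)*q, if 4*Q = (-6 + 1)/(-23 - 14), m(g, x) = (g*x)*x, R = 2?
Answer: -300/37 ≈ -8.1081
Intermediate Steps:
m(g, x) = g*x**2
q = 10 (q = 2*5 = 10)
Q = 5/148 (Q = ((-6 + 1)/(-23 - 14))/4 = (-5/(-37))/4 = (-5*(-1/37))/4 = (1/4)*(5/37) = 5/148 ≈ 0.033784)
(m(-6, R)*Q)*q = (-6*2**2*(5/148))*10 = (-6*4*(5/148))*10 = -24*5/148*10 = -30/37*10 = -300/37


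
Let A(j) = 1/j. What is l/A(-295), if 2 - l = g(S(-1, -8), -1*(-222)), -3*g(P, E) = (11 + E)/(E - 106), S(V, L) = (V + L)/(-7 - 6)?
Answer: -274055/348 ≈ -787.51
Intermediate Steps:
S(V, L) = -L/13 - V/13 (S(V, L) = (L + V)/(-13) = (L + V)*(-1/13) = -L/13 - V/13)
g(P, E) = -(11 + E)/(3*(-106 + E)) (g(P, E) = -(11 + E)/(3*(E - 106)) = -(11 + E)/(3*(-106 + E)))
l = 929/348 (l = 2 - (-11 - (-1)*(-222))/(3*(-106 - 1*(-222))) = 2 - (-11 - 1*222)/(3*(-106 + 222)) = 2 - (-11 - 222)/(3*116) = 2 - (-233)/(3*116) = 2 - 1*(-233/348) = 2 + 233/348 = 929/348 ≈ 2.6695)
l/A(-295) = 929/(348*(1/(-295))) = 929/(348*(-1/295)) = (929/348)*(-295) = -274055/348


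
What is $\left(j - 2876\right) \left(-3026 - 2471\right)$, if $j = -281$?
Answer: $17354029$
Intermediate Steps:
$\left(j - 2876\right) \left(-3026 - 2471\right) = \left(-281 - 2876\right) \left(-3026 - 2471\right) = \left(-3157\right) \left(-5497\right) = 17354029$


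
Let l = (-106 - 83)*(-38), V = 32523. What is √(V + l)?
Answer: √39705 ≈ 199.26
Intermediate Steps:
l = 7182 (l = -189*(-38) = 7182)
√(V + l) = √(32523 + 7182) = √39705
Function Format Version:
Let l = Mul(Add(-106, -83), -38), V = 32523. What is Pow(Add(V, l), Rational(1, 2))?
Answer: Pow(39705, Rational(1, 2)) ≈ 199.26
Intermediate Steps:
l = 7182 (l = Mul(-189, -38) = 7182)
Pow(Add(V, l), Rational(1, 2)) = Pow(Add(32523, 7182), Rational(1, 2)) = Pow(39705, Rational(1, 2))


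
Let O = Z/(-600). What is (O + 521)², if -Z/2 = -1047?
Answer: 2678166001/10000 ≈ 2.6782e+5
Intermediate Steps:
Z = 2094 (Z = -2*(-1047) = 2094)
O = -349/100 (O = 2094/(-600) = 2094*(-1/600) = -349/100 ≈ -3.4900)
(O + 521)² = (-349/100 + 521)² = (51751/100)² = 2678166001/10000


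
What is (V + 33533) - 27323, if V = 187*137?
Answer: 31829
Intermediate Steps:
V = 25619
(V + 33533) - 27323 = (25619 + 33533) - 27323 = 59152 - 27323 = 31829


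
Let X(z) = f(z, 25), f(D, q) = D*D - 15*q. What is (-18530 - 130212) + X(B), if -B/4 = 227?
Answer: 675347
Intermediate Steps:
B = -908 (B = -4*227 = -908)
f(D, q) = D² - 15*q
X(z) = -375 + z² (X(z) = z² - 15*25 = z² - 375 = -375 + z²)
(-18530 - 130212) + X(B) = (-18530 - 130212) + (-375 + (-908)²) = -148742 + (-375 + 824464) = -148742 + 824089 = 675347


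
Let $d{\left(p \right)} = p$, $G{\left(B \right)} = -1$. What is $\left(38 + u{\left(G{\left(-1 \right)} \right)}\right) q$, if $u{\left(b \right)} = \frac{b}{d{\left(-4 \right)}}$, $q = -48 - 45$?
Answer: $- \frac{14229}{4} \approx -3557.3$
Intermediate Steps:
$q = -93$ ($q = -48 - 45 = -93$)
$u{\left(b \right)} = - \frac{b}{4}$ ($u{\left(b \right)} = \frac{b}{-4} = b \left(- \frac{1}{4}\right) = - \frac{b}{4}$)
$\left(38 + u{\left(G{\left(-1 \right)} \right)}\right) q = \left(38 - - \frac{1}{4}\right) \left(-93\right) = \left(38 + \frac{1}{4}\right) \left(-93\right) = \frac{153}{4} \left(-93\right) = - \frac{14229}{4}$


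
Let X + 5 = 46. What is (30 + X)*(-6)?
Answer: -426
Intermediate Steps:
X = 41 (X = -5 + 46 = 41)
(30 + X)*(-6) = (30 + 41)*(-6) = 71*(-6) = -426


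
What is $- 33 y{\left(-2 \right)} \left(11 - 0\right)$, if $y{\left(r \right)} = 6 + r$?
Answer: $-1452$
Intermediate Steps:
$- 33 y{\left(-2 \right)} \left(11 - 0\right) = - 33 \left(6 - 2\right) \left(11 - 0\right) = \left(-33\right) 4 \left(11 + 0\right) = \left(-132\right) 11 = -1452$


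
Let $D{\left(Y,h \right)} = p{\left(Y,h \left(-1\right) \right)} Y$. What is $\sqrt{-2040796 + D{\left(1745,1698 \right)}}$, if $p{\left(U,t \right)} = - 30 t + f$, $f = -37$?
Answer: $9 \sqrt{1071419} \approx 9315.8$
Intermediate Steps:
$p{\left(U,t \right)} = -37 - 30 t$ ($p{\left(U,t \right)} = - 30 t - 37 = -37 - 30 t$)
$D{\left(Y,h \right)} = Y \left(-37 + 30 h\right)$ ($D{\left(Y,h \right)} = \left(-37 - 30 h \left(-1\right)\right) Y = \left(-37 - 30 \left(- h\right)\right) Y = \left(-37 + 30 h\right) Y = Y \left(-37 + 30 h\right)$)
$\sqrt{-2040796 + D{\left(1745,1698 \right)}} = \sqrt{-2040796 + 1745 \left(-37 + 30 \cdot 1698\right)} = \sqrt{-2040796 + 1745 \left(-37 + 50940\right)} = \sqrt{-2040796 + 1745 \cdot 50903} = \sqrt{-2040796 + 88825735} = \sqrt{86784939} = 9 \sqrt{1071419}$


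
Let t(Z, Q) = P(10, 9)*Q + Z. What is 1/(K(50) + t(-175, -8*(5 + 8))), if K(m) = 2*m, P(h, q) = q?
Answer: -1/1011 ≈ -0.00098912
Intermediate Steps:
t(Z, Q) = Z + 9*Q (t(Z, Q) = 9*Q + Z = Z + 9*Q)
1/(K(50) + t(-175, -8*(5 + 8))) = 1/(2*50 + (-175 + 9*(-8*(5 + 8)))) = 1/(100 + (-175 + 9*(-8*13))) = 1/(100 + (-175 + 9*(-104))) = 1/(100 + (-175 - 936)) = 1/(100 - 1111) = 1/(-1011) = -1/1011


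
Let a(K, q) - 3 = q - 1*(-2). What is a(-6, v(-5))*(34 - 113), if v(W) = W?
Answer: 0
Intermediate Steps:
a(K, q) = 5 + q (a(K, q) = 3 + (q - 1*(-2)) = 3 + (q + 2) = 3 + (2 + q) = 5 + q)
a(-6, v(-5))*(34 - 113) = (5 - 5)*(34 - 113) = 0*(-79) = 0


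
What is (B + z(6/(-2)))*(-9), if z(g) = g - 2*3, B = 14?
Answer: -45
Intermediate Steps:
z(g) = -6 + g (z(g) = g - 6 = -6 + g)
(B + z(6/(-2)))*(-9) = (14 + (-6 + 6/(-2)))*(-9) = (14 + (-6 + 6*(-1/2)))*(-9) = (14 + (-6 - 3))*(-9) = (14 - 9)*(-9) = 5*(-9) = -45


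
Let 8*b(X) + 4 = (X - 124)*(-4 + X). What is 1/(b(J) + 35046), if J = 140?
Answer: 2/70635 ≈ 2.8315e-5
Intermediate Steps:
b(X) = -½ + (-124 + X)*(-4 + X)/8 (b(X) = -½ + ((X - 124)*(-4 + X))/8 = -½ + ((-124 + X)*(-4 + X))/8 = -½ + (-124 + X)*(-4 + X)/8)
1/(b(J) + 35046) = 1/((123/2 - 16*140 + (⅛)*140²) + 35046) = 1/((123/2 - 2240 + (⅛)*19600) + 35046) = 1/((123/2 - 2240 + 2450) + 35046) = 1/(543/2 + 35046) = 1/(70635/2) = 2/70635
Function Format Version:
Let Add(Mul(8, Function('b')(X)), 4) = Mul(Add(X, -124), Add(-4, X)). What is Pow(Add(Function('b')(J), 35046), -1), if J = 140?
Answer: Rational(2, 70635) ≈ 2.8315e-5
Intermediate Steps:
Function('b')(X) = Add(Rational(-1, 2), Mul(Rational(1, 8), Add(-124, X), Add(-4, X))) (Function('b')(X) = Add(Rational(-1, 2), Mul(Rational(1, 8), Mul(Add(X, -124), Add(-4, X)))) = Add(Rational(-1, 2), Mul(Rational(1, 8), Mul(Add(-124, X), Add(-4, X)))) = Add(Rational(-1, 2), Mul(Rational(1, 8), Add(-124, X), Add(-4, X))))
Pow(Add(Function('b')(J), 35046), -1) = Pow(Add(Add(Rational(123, 2), Mul(-16, 140), Mul(Rational(1, 8), Pow(140, 2))), 35046), -1) = Pow(Add(Add(Rational(123, 2), -2240, Mul(Rational(1, 8), 19600)), 35046), -1) = Pow(Add(Add(Rational(123, 2), -2240, 2450), 35046), -1) = Pow(Add(Rational(543, 2), 35046), -1) = Pow(Rational(70635, 2), -1) = Rational(2, 70635)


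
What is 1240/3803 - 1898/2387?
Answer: -4258214/9077761 ≈ -0.46908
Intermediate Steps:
1240/3803 - 1898/2387 = -4258214/9077761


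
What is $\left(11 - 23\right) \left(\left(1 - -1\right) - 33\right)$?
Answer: $372$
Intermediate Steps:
$\left(11 - 23\right) \left(\left(1 - -1\right) - 33\right) = - 12 \left(\left(1 + 1\right) - 33\right) = - 12 \left(2 - 33\right) = \left(-12\right) \left(-31\right) = 372$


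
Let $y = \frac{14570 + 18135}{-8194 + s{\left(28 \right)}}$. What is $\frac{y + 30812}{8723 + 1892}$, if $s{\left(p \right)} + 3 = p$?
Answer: $\frac{251670523}{86713935} \approx 2.9023$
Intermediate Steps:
$s{\left(p \right)} = -3 + p$
$y = - \frac{32705}{8169}$ ($y = \frac{14570 + 18135}{-8194 + \left(-3 + 28\right)} = \frac{32705}{-8194 + 25} = \frac{32705}{-8169} = 32705 \left(- \frac{1}{8169}\right) = - \frac{32705}{8169} \approx -4.0035$)
$\frac{y + 30812}{8723 + 1892} = \frac{- \frac{32705}{8169} + 30812}{8723 + 1892} = \frac{251670523}{8169 \cdot 10615} = \frac{251670523}{8169} \cdot \frac{1}{10615} = \frac{251670523}{86713935}$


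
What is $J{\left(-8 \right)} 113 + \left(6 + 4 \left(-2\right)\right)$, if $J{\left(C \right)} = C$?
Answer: $-906$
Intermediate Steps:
$J{\left(-8 \right)} 113 + \left(6 + 4 \left(-2\right)\right) = \left(-8\right) 113 + \left(6 + 4 \left(-2\right)\right) = -904 + \left(6 - 8\right) = -904 - 2 = -906$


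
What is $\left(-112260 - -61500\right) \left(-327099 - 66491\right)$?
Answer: $19978628400$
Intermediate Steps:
$\left(-112260 - -61500\right) \left(-327099 - 66491\right) = \left(-112260 + 61500\right) \left(-393590\right) = \left(-50760\right) \left(-393590\right) = 19978628400$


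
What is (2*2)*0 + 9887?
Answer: 9887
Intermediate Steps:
(2*2)*0 + 9887 = 4*0 + 9887 = 0 + 9887 = 9887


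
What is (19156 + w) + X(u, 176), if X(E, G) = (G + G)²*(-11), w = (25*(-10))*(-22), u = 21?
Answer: -1338288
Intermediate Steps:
w = 5500 (w = -250*(-22) = 5500)
X(E, G) = -44*G² (X(E, G) = (2*G)²*(-11) = (4*G²)*(-11) = -44*G²)
(19156 + w) + X(u, 176) = (19156 + 5500) - 44*176² = 24656 - 44*30976 = 24656 - 1362944 = -1338288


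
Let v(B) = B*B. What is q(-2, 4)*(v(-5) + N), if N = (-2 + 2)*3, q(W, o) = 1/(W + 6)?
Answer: 25/4 ≈ 6.2500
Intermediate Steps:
v(B) = B**2
q(W, o) = 1/(6 + W)
N = 0 (N = 0*3 = 0)
q(-2, 4)*(v(-5) + N) = ((-5)**2 + 0)/(6 - 2) = (25 + 0)/4 = (1/4)*25 = 25/4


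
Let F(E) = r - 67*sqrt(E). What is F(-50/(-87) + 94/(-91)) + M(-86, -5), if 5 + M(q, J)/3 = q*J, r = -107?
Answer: 1168 - 134*I*sqrt(7180719)/7917 ≈ 1168.0 - 45.355*I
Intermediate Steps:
M(q, J) = -15 + 3*J*q (M(q, J) = -15 + 3*(q*J) = -15 + 3*(J*q) = -15 + 3*J*q)
F(E) = -107 - 67*sqrt(E)
F(-50/(-87) + 94/(-91)) + M(-86, -5) = (-107 - 67*sqrt(-50/(-87) + 94/(-91))) + (-15 + 3*(-5)*(-86)) = (-107 - 67*sqrt(-50*(-1/87) + 94*(-1/91))) + (-15 + 1290) = (-107 - 67*sqrt(50/87 - 94/91)) + 1275 = (-107 - 134*I*sqrt(7180719)/7917) + 1275 = 1168 - 134*I*sqrt(7180719)/7917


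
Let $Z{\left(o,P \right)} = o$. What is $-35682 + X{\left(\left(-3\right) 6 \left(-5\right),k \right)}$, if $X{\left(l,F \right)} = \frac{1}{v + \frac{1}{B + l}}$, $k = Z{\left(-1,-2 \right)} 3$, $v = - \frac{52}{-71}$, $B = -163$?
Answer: $- \frac{132910267}{3725} \approx -35681.0$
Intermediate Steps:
$v = \frac{52}{71}$ ($v = \left(-52\right) \left(- \frac{1}{71}\right) = \frac{52}{71} \approx 0.73239$)
$k = -3$ ($k = \left(-1\right) 3 = -3$)
$X{\left(l,F \right)} = \frac{1}{\frac{52}{71} + \frac{1}{-163 + l}}$
$-35682 + X{\left(\left(-3\right) 6 \left(-5\right),k \right)} = -35682 + \frac{71 \left(-163 + \left(-3\right) 6 \left(-5\right)\right)}{-8405 + 52 \left(-3\right) 6 \left(-5\right)} = -35682 + \frac{71 \left(-163 - -90\right)}{-8405 + 52 \left(\left(-18\right) \left(-5\right)\right)} = -35682 + \frac{71 \left(-163 + 90\right)}{-8405 + 52 \cdot 90} = -35682 + 71 \frac{1}{-8405 + 4680} \left(-73\right) = -35682 + 71 \frac{1}{-3725} \left(-73\right) = -35682 + 71 \left(- \frac{1}{3725}\right) \left(-73\right) = -35682 + \frac{5183}{3725} = - \frac{132910267}{3725}$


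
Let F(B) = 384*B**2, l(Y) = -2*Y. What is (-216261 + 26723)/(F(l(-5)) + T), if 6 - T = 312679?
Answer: 189538/274273 ≈ 0.69106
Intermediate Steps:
T = -312673 (T = 6 - 1*312679 = 6 - 312679 = -312673)
(-216261 + 26723)/(F(l(-5)) + T) = (-216261 + 26723)/(384*(-2*(-5))**2 - 312673) = -189538/(384*10**2 - 312673) = -189538/(384*100 - 312673) = -189538/(38400 - 312673) = -189538/(-274273) = -189538*(-1/274273) = 189538/274273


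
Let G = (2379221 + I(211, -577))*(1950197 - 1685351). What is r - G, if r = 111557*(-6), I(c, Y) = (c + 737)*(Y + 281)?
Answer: -555809927940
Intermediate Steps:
I(c, Y) = (281 + Y)*(737 + c) (I(c, Y) = (737 + c)*(281 + Y) = (281 + Y)*(737 + c))
G = 555809258598 (G = (2379221 + (207097 + 281*211 + 737*(-577) - 577*211))*(1950197 - 1685351) = (2379221 + (207097 + 59291 - 425249 - 121747))*264846 = (2379221 - 280608)*264846 = 2098613*264846 = 555809258598)
r = -669342
r - G = -669342 - 1*555809258598 = -669342 - 555809258598 = -555809927940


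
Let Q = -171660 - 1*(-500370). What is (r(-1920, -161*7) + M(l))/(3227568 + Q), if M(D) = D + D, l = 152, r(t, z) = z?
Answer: -823/3556278 ≈ -0.00023142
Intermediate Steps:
Q = 328710 (Q = -171660 + 500370 = 328710)
M(D) = 2*D
(r(-1920, -161*7) + M(l))/(3227568 + Q) = (-161*7 + 2*152)/(3227568 + 328710) = (-1127 + 304)/3556278 = -823*1/3556278 = -823/3556278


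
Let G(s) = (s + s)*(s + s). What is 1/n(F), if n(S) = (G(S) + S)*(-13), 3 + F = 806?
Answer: -1/33540507 ≈ -2.9815e-8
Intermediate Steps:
F = 803 (F = -3 + 806 = 803)
G(s) = 4*s² (G(s) = (2*s)*(2*s) = 4*s²)
n(S) = -52*S² - 13*S (n(S) = (4*S² + S)*(-13) = (S + 4*S²)*(-13) = -52*S² - 13*S)
1/n(F) = 1/(13*803*(-1 - 4*803)) = 1/(13*803*(-1 - 3212)) = 1/(13*803*(-3213)) = 1/(-33540507) = -1/33540507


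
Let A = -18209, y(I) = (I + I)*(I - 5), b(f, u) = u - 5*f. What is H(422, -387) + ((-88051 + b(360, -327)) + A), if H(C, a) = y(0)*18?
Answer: -108387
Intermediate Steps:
y(I) = 2*I*(-5 + I) (y(I) = (2*I)*(-5 + I) = 2*I*(-5 + I))
H(C, a) = 0 (H(C, a) = (2*0*(-5 + 0))*18 = (2*0*(-5))*18 = 0*18 = 0)
H(422, -387) + ((-88051 + b(360, -327)) + A) = 0 + ((-88051 + (-327 - 5*360)) - 18209) = 0 + ((-88051 + (-327 - 1800)) - 18209) = 0 + ((-88051 - 2127) - 18209) = 0 + (-90178 - 18209) = 0 - 108387 = -108387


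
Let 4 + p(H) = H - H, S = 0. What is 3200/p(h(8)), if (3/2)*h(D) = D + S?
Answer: -800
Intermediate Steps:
h(D) = 2*D/3 (h(D) = 2*(D + 0)/3 = 2*D/3)
p(H) = -4 (p(H) = -4 + (H - H) = -4 + 0 = -4)
3200/p(h(8)) = 3200/(-4) = 3200*(-¼) = -800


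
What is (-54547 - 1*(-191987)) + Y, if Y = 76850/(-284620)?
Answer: 3911809595/28462 ≈ 1.3744e+5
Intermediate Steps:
Y = -7685/28462 (Y = 76850*(-1/284620) = -7685/28462 ≈ -0.27001)
(-54547 - 1*(-191987)) + Y = (-54547 - 1*(-191987)) - 7685/28462 = (-54547 + 191987) - 7685/28462 = 137440 - 7685/28462 = 3911809595/28462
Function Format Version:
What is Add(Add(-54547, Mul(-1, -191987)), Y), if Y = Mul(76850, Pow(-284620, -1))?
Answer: Rational(3911809595, 28462) ≈ 1.3744e+5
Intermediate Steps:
Y = Rational(-7685, 28462) (Y = Mul(76850, Rational(-1, 284620)) = Rational(-7685, 28462) ≈ -0.27001)
Add(Add(-54547, Mul(-1, -191987)), Y) = Add(Add(-54547, Mul(-1, -191987)), Rational(-7685, 28462)) = Add(Add(-54547, 191987), Rational(-7685, 28462)) = Add(137440, Rational(-7685, 28462)) = Rational(3911809595, 28462)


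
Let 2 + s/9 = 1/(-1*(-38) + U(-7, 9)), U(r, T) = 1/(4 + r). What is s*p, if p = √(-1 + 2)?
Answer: -2007/113 ≈ -17.761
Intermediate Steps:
p = 1 (p = √1 = 1)
s = -2007/113 (s = -18 + 9/(-1*(-38) + 1/(4 - 7)) = -18 + 9/(38 + 1/(-3)) = -18 + 9/(38 - ⅓) = -18 + 9/(113/3) = -18 + 9*(3/113) = -18 + 27/113 = -2007/113 ≈ -17.761)
s*p = -2007/113*1 = -2007/113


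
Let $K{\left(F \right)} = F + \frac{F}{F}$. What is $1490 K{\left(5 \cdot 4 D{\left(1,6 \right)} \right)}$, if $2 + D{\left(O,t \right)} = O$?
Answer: $-28310$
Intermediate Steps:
$D{\left(O,t \right)} = -2 + O$
$K{\left(F \right)} = 1 + F$ ($K{\left(F \right)} = F + 1 = 1 + F$)
$1490 K{\left(5 \cdot 4 D{\left(1,6 \right)} \right)} = 1490 \left(1 + 5 \cdot 4 \left(-2 + 1\right)\right) = 1490 \left(1 + 20 \left(-1\right)\right) = 1490 \left(1 - 20\right) = 1490 \left(-19\right) = -28310$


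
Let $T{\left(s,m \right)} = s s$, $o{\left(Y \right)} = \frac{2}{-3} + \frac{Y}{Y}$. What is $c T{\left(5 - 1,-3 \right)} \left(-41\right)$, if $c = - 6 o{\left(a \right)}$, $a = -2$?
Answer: $1312$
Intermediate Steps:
$o{\left(Y \right)} = \frac{1}{3}$ ($o{\left(Y \right)} = 2 \left(- \frac{1}{3}\right) + 1 = - \frac{2}{3} + 1 = \frac{1}{3}$)
$T{\left(s,m \right)} = s^{2}$
$c = -2$ ($c = \left(-6\right) \frac{1}{3} = -2$)
$c T{\left(5 - 1,-3 \right)} \left(-41\right) = - 2 \left(5 - 1\right)^{2} \left(-41\right) = - 2 \cdot 4^{2} \left(-41\right) = \left(-2\right) 16 \left(-41\right) = \left(-32\right) \left(-41\right) = 1312$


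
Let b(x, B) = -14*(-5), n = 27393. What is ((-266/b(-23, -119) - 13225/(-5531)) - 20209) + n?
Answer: 198634556/27655 ≈ 7182.6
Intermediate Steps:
b(x, B) = 70
((-266/b(-23, -119) - 13225/(-5531)) - 20209) + n = ((-266/70 - 13225/(-5531)) - 20209) + 27393 = ((-266*1/70 - 13225*(-1/5531)) - 20209) + 27393 = ((-19/5 + 13225/5531) - 20209) + 27393 = (-38964/27655 - 20209) + 27393 = -558918859/27655 + 27393 = 198634556/27655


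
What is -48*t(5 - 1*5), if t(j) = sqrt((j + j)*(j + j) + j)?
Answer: 0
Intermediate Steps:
t(j) = sqrt(j + 4*j**2) (t(j) = sqrt((2*j)*(2*j) + j) = sqrt(4*j**2 + j) = sqrt(j + 4*j**2))
-48*t(5 - 1*5) = -48*sqrt(1 + 4*(5 - 1*5))*sqrt(5 - 1*5) = -48*sqrt(1 + 4*(5 - 5))*sqrt(5 - 5) = -48*sqrt(0*(1 + 4*0)) = -48*sqrt(0*(1 + 0)) = -48*sqrt(0*1) = -48*sqrt(0) = -48*0 = 0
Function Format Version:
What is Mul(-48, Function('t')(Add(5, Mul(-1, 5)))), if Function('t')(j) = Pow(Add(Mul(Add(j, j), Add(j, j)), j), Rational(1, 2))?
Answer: 0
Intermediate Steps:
Function('t')(j) = Pow(Add(j, Mul(4, Pow(j, 2))), Rational(1, 2)) (Function('t')(j) = Pow(Add(Mul(Mul(2, j), Mul(2, j)), j), Rational(1, 2)) = Pow(Add(Mul(4, Pow(j, 2)), j), Rational(1, 2)) = Pow(Add(j, Mul(4, Pow(j, 2))), Rational(1, 2)))
Mul(-48, Function('t')(Add(5, Mul(-1, 5)))) = Mul(-48, Pow(Mul(Add(5, Mul(-1, 5)), Add(1, Mul(4, Add(5, Mul(-1, 5))))), Rational(1, 2))) = Mul(-48, Pow(Mul(Add(5, -5), Add(1, Mul(4, Add(5, -5)))), Rational(1, 2))) = Mul(-48, Pow(Mul(0, Add(1, Mul(4, 0))), Rational(1, 2))) = Mul(-48, Pow(Mul(0, Add(1, 0)), Rational(1, 2))) = Mul(-48, Pow(Mul(0, 1), Rational(1, 2))) = Mul(-48, Pow(0, Rational(1, 2))) = Mul(-48, 0) = 0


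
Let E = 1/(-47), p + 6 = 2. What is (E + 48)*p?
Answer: -9020/47 ≈ -191.91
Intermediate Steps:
p = -4 (p = -6 + 2 = -4)
E = -1/47 ≈ -0.021277
(E + 48)*p = (-1/47 + 48)*(-4) = (2255/47)*(-4) = -9020/47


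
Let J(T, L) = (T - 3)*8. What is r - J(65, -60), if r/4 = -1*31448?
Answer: -126288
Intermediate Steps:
J(T, L) = -24 + 8*T (J(T, L) = (-3 + T)*8 = -24 + 8*T)
r = -125792 (r = 4*(-1*31448) = 4*(-31448) = -125792)
r - J(65, -60) = -125792 - (-24 + 8*65) = -125792 - (-24 + 520) = -125792 - 1*496 = -125792 - 496 = -126288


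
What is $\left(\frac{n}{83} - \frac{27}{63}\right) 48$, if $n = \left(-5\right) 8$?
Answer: $- \frac{25392}{581} \approx -43.704$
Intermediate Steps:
$n = -40$
$\left(\frac{n}{83} - \frac{27}{63}\right) 48 = \left(- \frac{40}{83} - \frac{27}{63}\right) 48 = \left(\left(-40\right) \frac{1}{83} - \frac{3}{7}\right) 48 = \left(- \frac{40}{83} - \frac{3}{7}\right) 48 = \left(- \frac{529}{581}\right) 48 = - \frac{25392}{581}$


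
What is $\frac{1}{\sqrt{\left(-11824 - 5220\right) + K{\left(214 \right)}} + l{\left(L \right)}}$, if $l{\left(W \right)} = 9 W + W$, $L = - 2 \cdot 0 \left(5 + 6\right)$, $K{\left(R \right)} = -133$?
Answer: $- \frac{i \sqrt{17177}}{17177} \approx - 0.00763 i$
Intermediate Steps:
$L = 0$ ($L = - 2 \cdot 0 \cdot 11 = \left(-2\right) 0 = 0$)
$l{\left(W \right)} = 10 W$
$\frac{1}{\sqrt{\left(-11824 - 5220\right) + K{\left(214 \right)}} + l{\left(L \right)}} = \frac{1}{\sqrt{\left(-11824 - 5220\right) - 133} + 10 \cdot 0} = \frac{1}{\sqrt{\left(-11824 - 5220\right) - 133} + 0} = \frac{1}{\sqrt{-17044 - 133} + 0} = \frac{1}{\sqrt{-17177} + 0} = \frac{1}{i \sqrt{17177} + 0} = \frac{1}{i \sqrt{17177}} = - \frac{i \sqrt{17177}}{17177}$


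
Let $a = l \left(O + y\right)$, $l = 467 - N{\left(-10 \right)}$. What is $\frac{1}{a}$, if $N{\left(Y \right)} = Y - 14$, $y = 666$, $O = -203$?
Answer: $\frac{1}{227333} \approx 4.3988 \cdot 10^{-6}$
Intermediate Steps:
$N{\left(Y \right)} = -14 + Y$ ($N{\left(Y \right)} = Y - 14 = -14 + Y$)
$l = 491$ ($l = 467 - \left(-14 - 10\right) = 467 - -24 = 467 + 24 = 491$)
$a = 227333$ ($a = 491 \left(-203 + 666\right) = 491 \cdot 463 = 227333$)
$\frac{1}{a} = \frac{1}{227333}$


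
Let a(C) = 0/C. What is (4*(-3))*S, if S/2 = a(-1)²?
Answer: 0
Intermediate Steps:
a(C) = 0
S = 0 (S = 2*0² = 2*0 = 0)
(4*(-3))*S = (4*(-3))*0 = -12*0 = 0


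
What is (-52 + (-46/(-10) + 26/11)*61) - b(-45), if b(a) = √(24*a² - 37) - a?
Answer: 18028/55 - √48563 ≈ 107.41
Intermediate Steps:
b(a) = √(-37 + 24*a²) - a
(-52 + (-46/(-10) + 26/11)*61) - b(-45) = (-52 + (-46/(-10) + 26/11)*61) - (√(-37 + 24*(-45)²) - 1*(-45)) = (-52 + (-46*(-⅒) + 26*(1/11))*61) - (√(-37 + 24*2025) + 45) = (-52 + (23/5 + 26/11)*61) - (√(-37 + 48600) + 45) = (-52 + (383/55)*61) - (√48563 + 45) = (-52 + 23363/55) - (45 + √48563) = 20503/55 + (-45 - √48563) = 18028/55 - √48563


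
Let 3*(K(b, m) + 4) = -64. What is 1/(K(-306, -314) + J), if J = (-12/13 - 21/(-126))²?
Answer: -6084/150647 ≈ -0.040386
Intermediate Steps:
K(b, m) = -76/3 (K(b, m) = -4 + (⅓)*(-64) = -4 - 64/3 = -76/3)
J = 3481/6084 (J = (-12*1/13 - 21*(-1/126))² = (-12/13 + ⅙)² = (-59/78)² = 3481/6084 ≈ 0.57216)
1/(K(-306, -314) + J) = 1/(-76/3 + 3481/6084) = 1/(-150647/6084) = -6084/150647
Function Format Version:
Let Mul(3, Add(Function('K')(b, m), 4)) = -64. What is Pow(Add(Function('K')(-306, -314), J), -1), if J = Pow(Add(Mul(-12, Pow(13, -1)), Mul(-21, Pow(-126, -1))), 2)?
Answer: Rational(-6084, 150647) ≈ -0.040386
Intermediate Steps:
Function('K')(b, m) = Rational(-76, 3) (Function('K')(b, m) = Add(-4, Mul(Rational(1, 3), -64)) = Add(-4, Rational(-64, 3)) = Rational(-76, 3))
J = Rational(3481, 6084) (J = Pow(Add(Mul(-12, Rational(1, 13)), Mul(-21, Rational(-1, 126))), 2) = Pow(Add(Rational(-12, 13), Rational(1, 6)), 2) = Pow(Rational(-59, 78), 2) = Rational(3481, 6084) ≈ 0.57216)
Pow(Add(Function('K')(-306, -314), J), -1) = Pow(Add(Rational(-76, 3), Rational(3481, 6084)), -1) = Pow(Rational(-150647, 6084), -1) = Rational(-6084, 150647)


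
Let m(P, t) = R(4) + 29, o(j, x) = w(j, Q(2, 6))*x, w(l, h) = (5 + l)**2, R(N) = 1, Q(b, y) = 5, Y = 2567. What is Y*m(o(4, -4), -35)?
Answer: 77010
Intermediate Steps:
o(j, x) = x*(5 + j)**2 (o(j, x) = (5 + j)**2*x = x*(5 + j)**2)
m(P, t) = 30 (m(P, t) = 1 + 29 = 30)
Y*m(o(4, -4), -35) = 2567*30 = 77010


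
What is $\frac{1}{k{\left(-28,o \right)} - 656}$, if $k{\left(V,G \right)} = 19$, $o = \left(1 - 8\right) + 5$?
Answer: $- \frac{1}{637} \approx -0.0015699$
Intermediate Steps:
$o = -2$ ($o = -7 + 5 = -2$)
$\frac{1}{k{\left(-28,o \right)} - 656} = \frac{1}{19 - 656} = \frac{1}{-637} = - \frac{1}{637}$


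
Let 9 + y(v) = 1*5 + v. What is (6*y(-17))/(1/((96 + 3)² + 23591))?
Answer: -4207392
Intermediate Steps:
y(v) = -4 + v (y(v) = -9 + (1*5 + v) = -9 + (5 + v) = -4 + v)
(6*y(-17))/(1/((96 + 3)² + 23591)) = (6*(-4 - 17))/(1/((96 + 3)² + 23591)) = (6*(-21))/(1/(99² + 23591)) = -126/(1/(9801 + 23591)) = -126/(1/33392) = -126/1/33392 = -126*33392 = -4207392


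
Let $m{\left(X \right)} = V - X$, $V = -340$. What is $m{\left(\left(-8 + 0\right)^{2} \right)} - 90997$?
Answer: $-91401$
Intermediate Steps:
$m{\left(X \right)} = -340 - X$
$m{\left(\left(-8 + 0\right)^{2} \right)} - 90997 = \left(-340 - \left(-8 + 0\right)^{2}\right) - 90997 = \left(-340 - \left(-8\right)^{2}\right) - 90997 = \left(-340 - 64\right) - 90997 = -404 - 90997 = -91401$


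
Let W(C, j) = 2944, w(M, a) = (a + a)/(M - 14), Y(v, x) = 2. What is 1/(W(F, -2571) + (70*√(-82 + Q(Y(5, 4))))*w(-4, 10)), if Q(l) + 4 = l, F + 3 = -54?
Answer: 1242/3870823 + 525*I*√21/30966584 ≈ 0.00032086 + 7.7692e-5*I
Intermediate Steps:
F = -57 (F = -3 - 54 = -57)
w(M, a) = 2*a/(-14 + M) (w(M, a) = (2*a)/(-14 + M) = 2*a/(-14 + M))
Q(l) = -4 + l
1/(W(F, -2571) + (70*√(-82 + Q(Y(5, 4))))*w(-4, 10)) = 1/(2944 + (70*√(-82 + (-4 + 2)))*(2*10/(-14 - 4))) = 1/(2944 + (70*√(-82 - 2))*(2*10/(-18))) = 1/(2944 + (70*√(-84))*(2*10*(-1/18))) = 1/(2944 + (70*(2*I*√21))*(-10/9)) = 1/(2944 + (140*I*√21)*(-10/9)) = 1/(2944 - 1400*I*√21/9)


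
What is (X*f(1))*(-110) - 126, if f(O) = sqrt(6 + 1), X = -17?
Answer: -126 + 1870*sqrt(7) ≈ 4821.6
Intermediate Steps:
f(O) = sqrt(7)
(X*f(1))*(-110) - 126 = -17*sqrt(7)*(-110) - 126 = 1870*sqrt(7) - 126 = -126 + 1870*sqrt(7)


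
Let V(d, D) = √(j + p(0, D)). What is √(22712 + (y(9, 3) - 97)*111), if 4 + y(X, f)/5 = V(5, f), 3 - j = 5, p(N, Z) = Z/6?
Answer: √(38900 + 1110*I*√6)/2 ≈ 98.676 + 3.4443*I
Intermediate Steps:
p(N, Z) = Z/6 (p(N, Z) = Z*(⅙) = Z/6)
j = -2 (j = 3 - 1*5 = 3 - 5 = -2)
V(d, D) = √(-2 + D/6)
y(X, f) = -20 + 5*√(-72 + 6*f)/6 (y(X, f) = -20 + 5*(√(-72 + 6*f)/6) = -20 + 5*√(-72 + 6*f)/6)
√(22712 + (y(9, 3) - 97)*111) = √(22712 + ((-20 + 5*√(-72 + 6*3)/6) - 97)*111) = √(22712 + ((-20 + 5*√(-72 + 18)/6) - 97)*111) = √(22712 + ((-20 + 5*√(-54)/6) - 97)*111) = √(22712 + ((-20 + 5*(3*I*√6)/6) - 97)*111) = √(22712 + ((-20 + 5*I*√6/2) - 97)*111) = √(22712 + (-117 + 5*I*√6/2)*111) = √(22712 + (-12987 + 555*I*√6/2)) = √(9725 + 555*I*√6/2)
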